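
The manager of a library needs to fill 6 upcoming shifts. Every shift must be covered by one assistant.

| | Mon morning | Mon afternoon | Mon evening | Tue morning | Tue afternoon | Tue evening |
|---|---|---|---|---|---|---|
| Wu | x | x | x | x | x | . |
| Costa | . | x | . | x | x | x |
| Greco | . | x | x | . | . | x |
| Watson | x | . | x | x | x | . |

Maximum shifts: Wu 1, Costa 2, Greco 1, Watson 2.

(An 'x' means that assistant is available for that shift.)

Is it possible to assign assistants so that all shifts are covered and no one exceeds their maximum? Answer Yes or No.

One valid schedule: Mon morning→Wu, Mon afternoon→Costa, Mon evening→Greco, Tue morning→Watson, Tue afternoon→Watson, Tue evening→Costa.
Loads: Wu 1/1, Costa 2/2, Greco 1/1, Watson 2/2 — all within limits.

Yes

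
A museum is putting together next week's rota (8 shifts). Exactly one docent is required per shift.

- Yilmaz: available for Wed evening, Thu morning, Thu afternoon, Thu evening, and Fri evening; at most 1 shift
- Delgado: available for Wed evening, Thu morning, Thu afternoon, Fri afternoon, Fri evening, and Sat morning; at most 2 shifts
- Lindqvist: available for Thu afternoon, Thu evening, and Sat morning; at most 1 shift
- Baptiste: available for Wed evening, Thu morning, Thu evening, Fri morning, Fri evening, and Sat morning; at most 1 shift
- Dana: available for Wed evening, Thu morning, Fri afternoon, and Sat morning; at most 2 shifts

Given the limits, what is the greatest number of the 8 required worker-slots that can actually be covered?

Total capacity across all docents is 1+2+1+1+2 = 7, and 8 slots are needed, so at most 7 can be filled.
An assignment achieving 7: Wed evening→Dana, Thu morning→Dana, Thu afternoon→Yilmaz, Thu evening→Lindqvist, Fri morning→Baptiste, Fri afternoon→Delgado, Fri evening→Delgado.
Loads: Yilmaz 1/1, Delgado 2/2, Lindqvist 1/1, Baptiste 1/1, Dana 2/2.

7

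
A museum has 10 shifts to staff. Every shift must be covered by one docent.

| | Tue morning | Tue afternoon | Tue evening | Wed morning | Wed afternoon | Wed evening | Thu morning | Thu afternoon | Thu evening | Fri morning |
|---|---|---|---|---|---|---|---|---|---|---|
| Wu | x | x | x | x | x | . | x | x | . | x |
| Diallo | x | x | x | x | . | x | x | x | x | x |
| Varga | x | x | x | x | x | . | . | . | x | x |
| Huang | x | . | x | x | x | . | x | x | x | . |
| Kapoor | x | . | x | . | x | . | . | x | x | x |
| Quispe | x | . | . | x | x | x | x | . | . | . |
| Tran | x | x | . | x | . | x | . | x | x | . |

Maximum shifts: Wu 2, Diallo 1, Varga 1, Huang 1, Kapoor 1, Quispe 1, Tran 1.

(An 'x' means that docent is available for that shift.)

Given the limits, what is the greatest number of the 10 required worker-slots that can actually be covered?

Total capacity across all docents is 2+1+1+1+1+1+1 = 8, and 10 slots are needed, so at most 8 can be filled.
An assignment achieving 8: Tue afternoon→Wu, Tue evening→Huang, Wed morning→Quispe, Wed afternoon→Kapoor, Wed evening→Diallo, Thu morning→Wu, Thu afternoon→Tran, Fri morning→Varga.
Loads: Wu 2/2, Diallo 1/1, Varga 1/1, Huang 1/1, Kapoor 1/1, Quispe 1/1, Tran 1/1.

8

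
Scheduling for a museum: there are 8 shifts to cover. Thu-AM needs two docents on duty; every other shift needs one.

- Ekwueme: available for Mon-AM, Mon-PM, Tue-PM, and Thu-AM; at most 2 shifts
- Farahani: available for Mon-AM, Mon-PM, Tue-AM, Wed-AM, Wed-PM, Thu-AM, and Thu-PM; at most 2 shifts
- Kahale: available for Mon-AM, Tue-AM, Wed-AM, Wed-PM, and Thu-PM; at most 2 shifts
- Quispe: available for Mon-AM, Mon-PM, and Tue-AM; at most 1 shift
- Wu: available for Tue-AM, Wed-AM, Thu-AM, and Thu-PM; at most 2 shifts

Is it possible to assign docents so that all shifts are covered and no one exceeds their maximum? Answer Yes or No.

Yes

Tue-PM can only be covered by Ekwueme, so that assignment is forced.
One valid schedule: Mon-AM→Quispe, Mon-PM→Ekwueme, Tue-AM→Wu, Tue-PM→Ekwueme, Wed-AM→Kahale, Wed-PM→Farahani, Thu-AM→Farahani+Wu, Thu-PM→Kahale.
Loads: Ekwueme 2/2, Farahani 2/2, Kahale 2/2, Quispe 1/1, Wu 2/2 — all within limits.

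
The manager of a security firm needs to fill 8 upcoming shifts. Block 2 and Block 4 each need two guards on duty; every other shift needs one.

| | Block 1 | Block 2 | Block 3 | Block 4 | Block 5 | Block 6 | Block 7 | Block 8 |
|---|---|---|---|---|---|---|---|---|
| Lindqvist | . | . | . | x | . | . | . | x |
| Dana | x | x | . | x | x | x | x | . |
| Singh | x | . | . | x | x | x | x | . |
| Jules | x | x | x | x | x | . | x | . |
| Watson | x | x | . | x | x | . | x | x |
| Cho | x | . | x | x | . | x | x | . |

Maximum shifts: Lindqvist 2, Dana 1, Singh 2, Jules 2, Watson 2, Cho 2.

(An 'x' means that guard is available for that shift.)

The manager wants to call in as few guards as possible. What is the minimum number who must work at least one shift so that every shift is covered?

10 slots to fill and no one can take more than 2, so at least ⌈10/2⌉ = 5 guards are needed.
Lindqvist, Singh, Jules, Watson, and Cho alone can cover everything: Block 1→Watson, Block 2→Jules+Watson, Block 3→Jules, Block 4→Lindqvist+Cho, Block 5→Singh, Block 6→Singh, Block 7→Cho, Block 8→Lindqvist.

5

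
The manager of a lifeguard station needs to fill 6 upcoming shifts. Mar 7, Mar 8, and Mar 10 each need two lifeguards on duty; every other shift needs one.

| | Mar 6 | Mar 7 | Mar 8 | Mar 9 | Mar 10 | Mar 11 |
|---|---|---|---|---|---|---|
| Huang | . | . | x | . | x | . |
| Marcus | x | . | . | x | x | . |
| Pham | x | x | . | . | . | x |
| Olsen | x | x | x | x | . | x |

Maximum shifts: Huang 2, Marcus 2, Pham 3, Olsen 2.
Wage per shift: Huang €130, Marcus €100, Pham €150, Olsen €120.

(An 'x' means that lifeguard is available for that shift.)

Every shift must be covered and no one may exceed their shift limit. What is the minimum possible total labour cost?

€1150

Mar 7 can only be covered by Pham and Olsen, so that assignment is forced.
Mar 8 can only be covered by Huang and Olsen, so that assignment is forced.
Mar 10 can only be covered by Huang and Marcus, so that assignment is forced.
Picking the cheapest available lifeguard for each shift independently would cost €1070, but that ignores the shift limits.
An optimal schedule: Mar 6→Pham, Mar 7→Pham+Olsen, Mar 8→Huang+Olsen, Mar 9→Marcus, Mar 10→Huang+Marcus, Mar 11→Pham.
Total: 150 + 150 + 120 + 130 + 120 + 100 + 130 + 100 + 150 = €1150.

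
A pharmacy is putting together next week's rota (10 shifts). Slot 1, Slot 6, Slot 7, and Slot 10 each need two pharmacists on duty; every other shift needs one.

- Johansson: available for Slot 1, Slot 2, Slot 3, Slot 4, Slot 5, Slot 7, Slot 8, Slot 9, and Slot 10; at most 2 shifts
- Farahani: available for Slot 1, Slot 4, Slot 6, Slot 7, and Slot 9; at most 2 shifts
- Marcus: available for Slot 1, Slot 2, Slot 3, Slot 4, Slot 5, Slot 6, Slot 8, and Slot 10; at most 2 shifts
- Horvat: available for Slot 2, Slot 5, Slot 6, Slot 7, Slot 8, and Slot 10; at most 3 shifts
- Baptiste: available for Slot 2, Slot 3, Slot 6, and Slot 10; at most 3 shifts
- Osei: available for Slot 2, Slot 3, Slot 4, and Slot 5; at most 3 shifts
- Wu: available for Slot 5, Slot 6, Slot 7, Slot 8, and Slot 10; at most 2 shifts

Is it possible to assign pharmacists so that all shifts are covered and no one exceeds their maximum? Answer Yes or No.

One valid schedule: Slot 1→Johansson+Farahani, Slot 2→Horvat, Slot 3→Marcus, Slot 4→Farahani, Slot 5→Osei, Slot 6→Horvat+Baptiste, Slot 7→Horvat+Wu, Slot 8→Marcus, Slot 9→Johansson, Slot 10→Baptiste+Wu.
Loads: Johansson 2/2, Farahani 2/2, Marcus 2/2, Horvat 3/3, Baptiste 2/3, Osei 1/3, Wu 2/2 — all within limits.

Yes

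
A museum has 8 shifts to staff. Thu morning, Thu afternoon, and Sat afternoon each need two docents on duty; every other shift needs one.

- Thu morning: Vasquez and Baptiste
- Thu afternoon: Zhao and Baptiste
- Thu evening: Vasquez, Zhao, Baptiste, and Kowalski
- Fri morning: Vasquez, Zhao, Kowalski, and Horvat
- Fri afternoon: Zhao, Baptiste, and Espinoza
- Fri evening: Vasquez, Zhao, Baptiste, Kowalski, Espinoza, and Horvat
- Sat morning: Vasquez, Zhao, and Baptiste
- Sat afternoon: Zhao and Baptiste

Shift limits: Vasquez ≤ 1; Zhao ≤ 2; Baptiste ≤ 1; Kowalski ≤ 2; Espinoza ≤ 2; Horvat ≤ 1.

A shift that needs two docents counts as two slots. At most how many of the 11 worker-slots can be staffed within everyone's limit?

8

Total capacity across all docents is 1+2+1+2+2+1 = 9, and 11 slots are needed, so at most 9 can be filled.
Shifts {Thu morning, Thu afternoon} need 4 slots but only Vasquez, Zhao, and Baptiste are available for them, supplying at most 3 — so at least 1 slot must go unfilled.
An assignment achieving 8: Thu morning→Vasquez+Baptiste, Thu afternoon→Zhao, Thu evening→Kowalski, Fri morning→Kowalski, Fri afternoon→Espinoza, Fri evening→Espinoza, Sat afternoon→Zhao.
Loads: Vasquez 1/1, Zhao 2/2, Baptiste 1/1, Kowalski 2/2, Espinoza 2/2, Horvat 0/1.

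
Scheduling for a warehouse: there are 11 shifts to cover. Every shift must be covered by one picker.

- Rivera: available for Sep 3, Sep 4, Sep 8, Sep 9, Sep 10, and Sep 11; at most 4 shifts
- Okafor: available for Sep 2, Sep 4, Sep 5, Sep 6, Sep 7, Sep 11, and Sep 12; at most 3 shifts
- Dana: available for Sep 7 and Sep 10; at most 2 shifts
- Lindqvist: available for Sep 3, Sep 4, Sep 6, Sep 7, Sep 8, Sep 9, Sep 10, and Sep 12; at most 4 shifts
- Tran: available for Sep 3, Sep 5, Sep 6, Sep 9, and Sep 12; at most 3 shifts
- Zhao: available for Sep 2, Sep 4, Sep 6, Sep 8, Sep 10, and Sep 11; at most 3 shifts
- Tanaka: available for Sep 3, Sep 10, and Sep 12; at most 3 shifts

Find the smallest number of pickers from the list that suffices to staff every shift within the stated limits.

11 slots to fill and no one can take more than 4, so at least ⌈11/4⌉ = 3 pickers are needed.
Rivera, Okafor, and Lindqvist alone can cover everything: Sep 2→Okafor, Sep 3→Rivera, Sep 4→Lindqvist, Sep 5→Okafor, Sep 6→Okafor, Sep 7→Lindqvist, Sep 8→Rivera, Sep 9→Rivera, Sep 10→Lindqvist, Sep 11→Rivera, Sep 12→Lindqvist.

3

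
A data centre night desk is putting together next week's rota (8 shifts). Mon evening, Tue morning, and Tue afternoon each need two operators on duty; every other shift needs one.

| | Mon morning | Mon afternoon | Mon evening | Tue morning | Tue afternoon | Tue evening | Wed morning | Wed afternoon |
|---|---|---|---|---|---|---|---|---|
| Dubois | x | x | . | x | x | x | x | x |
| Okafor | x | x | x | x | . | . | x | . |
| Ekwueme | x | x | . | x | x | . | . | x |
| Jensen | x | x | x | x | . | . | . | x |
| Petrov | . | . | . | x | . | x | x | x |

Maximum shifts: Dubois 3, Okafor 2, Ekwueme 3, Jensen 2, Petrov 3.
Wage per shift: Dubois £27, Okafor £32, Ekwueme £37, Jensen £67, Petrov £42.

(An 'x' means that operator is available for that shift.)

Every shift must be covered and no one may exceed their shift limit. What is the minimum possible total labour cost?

£407

Mon evening can only be covered by Okafor and Jensen, so that assignment is forced.
Tue afternoon can only be covered by Dubois and Ekwueme, so that assignment is forced.
Picking the cheapest available operator for each shift independently would cost £357, but that ignores the shift limits.
An optimal schedule: Mon morning→Okafor, Mon afternoon→Ekwueme, Mon evening→Okafor+Jensen, Tue morning→Ekwueme+Petrov, Tue afternoon→Dubois+Ekwueme, Tue evening→Dubois, Wed morning→Dubois, Wed afternoon→Petrov.
Total: 32 + 37 + 32 + 67 + 37 + 42 + 27 + 37 + 27 + 27 + 42 = £407.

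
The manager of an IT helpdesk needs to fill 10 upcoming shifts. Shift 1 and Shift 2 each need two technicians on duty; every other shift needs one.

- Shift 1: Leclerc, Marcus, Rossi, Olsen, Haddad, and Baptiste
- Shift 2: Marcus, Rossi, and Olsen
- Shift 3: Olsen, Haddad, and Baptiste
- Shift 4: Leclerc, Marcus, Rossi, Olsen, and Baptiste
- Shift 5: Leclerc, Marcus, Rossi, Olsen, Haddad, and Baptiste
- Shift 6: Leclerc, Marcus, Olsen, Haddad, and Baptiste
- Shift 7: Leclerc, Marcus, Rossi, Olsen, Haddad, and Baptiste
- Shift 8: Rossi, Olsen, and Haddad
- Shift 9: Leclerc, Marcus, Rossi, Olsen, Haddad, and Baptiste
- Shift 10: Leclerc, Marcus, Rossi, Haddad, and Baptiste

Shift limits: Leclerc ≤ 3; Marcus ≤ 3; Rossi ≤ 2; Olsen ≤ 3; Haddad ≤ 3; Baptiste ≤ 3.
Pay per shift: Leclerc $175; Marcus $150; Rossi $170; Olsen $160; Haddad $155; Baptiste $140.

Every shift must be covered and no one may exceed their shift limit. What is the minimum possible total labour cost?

$1815

Picking the cheapest available technician for each shift independently would cost $1735, but that ignores the shift limits.
An optimal schedule: Shift 1→Haddad+Olsen, Shift 2→Marcus+Olsen, Shift 3→Baptiste, Shift 4→Baptiste, Shift 5→Marcus, Shift 6→Baptiste, Shift 7→Haddad, Shift 8→Haddad, Shift 9→Olsen, Shift 10→Marcus.
Total: 155 + 160 + 150 + 160 + 140 + 140 + 150 + 140 + 155 + 155 + 160 + 150 = $1815.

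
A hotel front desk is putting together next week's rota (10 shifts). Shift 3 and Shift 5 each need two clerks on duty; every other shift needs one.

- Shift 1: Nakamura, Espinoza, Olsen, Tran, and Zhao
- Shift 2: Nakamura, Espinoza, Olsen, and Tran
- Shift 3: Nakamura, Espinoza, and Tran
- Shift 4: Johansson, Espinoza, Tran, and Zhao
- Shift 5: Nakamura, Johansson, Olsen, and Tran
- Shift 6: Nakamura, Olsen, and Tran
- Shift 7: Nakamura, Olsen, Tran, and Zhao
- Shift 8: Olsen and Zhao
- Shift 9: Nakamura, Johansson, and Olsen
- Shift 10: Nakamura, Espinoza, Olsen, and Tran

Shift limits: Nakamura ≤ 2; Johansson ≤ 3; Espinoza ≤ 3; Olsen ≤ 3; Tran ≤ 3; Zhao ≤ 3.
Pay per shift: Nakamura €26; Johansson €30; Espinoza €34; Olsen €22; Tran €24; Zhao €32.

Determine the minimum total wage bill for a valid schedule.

€312

Picking the cheapest available clerk for each shift independently would cost €274, but that ignores the shift limits.
An optimal schedule: Shift 1→Zhao, Shift 2→Olsen, Shift 3→Tran+Nakamura, Shift 4→Johansson, Shift 5→Nakamura+Johansson, Shift 6→Olsen, Shift 7→Tran, Shift 8→Olsen, Shift 9→Johansson, Shift 10→Tran.
Total: 32 + 22 + 24 + 26 + 30 + 26 + 30 + 22 + 24 + 22 + 30 + 24 = €312.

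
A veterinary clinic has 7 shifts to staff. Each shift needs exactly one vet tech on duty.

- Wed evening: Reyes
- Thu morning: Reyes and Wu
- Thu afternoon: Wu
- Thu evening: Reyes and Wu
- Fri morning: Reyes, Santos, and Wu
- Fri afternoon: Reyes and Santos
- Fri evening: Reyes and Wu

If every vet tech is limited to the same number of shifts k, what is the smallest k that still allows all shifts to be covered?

3

With 3 vet techs and 7 worker-slots to fill, someone must work at least ⌈7/3⌉ = 3 shifts, so k ≥ 3.
k = 3 works: Wed evening→Reyes, Thu morning→Reyes, Thu afternoon→Wu, Thu evening→Reyes, Fri morning→Santos, Fri afternoon→Santos, Fri evening→Wu.
Loads: Reyes 3, Santos 2, Wu 2 — all ≤ 3.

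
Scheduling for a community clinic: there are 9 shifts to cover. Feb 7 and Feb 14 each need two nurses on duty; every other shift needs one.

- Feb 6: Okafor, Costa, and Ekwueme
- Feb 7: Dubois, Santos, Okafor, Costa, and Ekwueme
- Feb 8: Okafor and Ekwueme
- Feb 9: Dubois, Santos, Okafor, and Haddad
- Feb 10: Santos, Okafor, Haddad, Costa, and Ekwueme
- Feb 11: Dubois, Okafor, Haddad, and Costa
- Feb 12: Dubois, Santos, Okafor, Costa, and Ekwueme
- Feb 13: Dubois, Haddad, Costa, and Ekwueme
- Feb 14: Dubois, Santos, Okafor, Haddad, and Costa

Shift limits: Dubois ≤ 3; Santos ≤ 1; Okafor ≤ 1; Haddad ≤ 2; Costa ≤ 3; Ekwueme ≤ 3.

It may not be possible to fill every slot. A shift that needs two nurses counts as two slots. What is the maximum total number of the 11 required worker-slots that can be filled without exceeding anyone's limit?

Total capacity across all nurses is 3+1+1+2+3+3 = 13, and 11 slots are needed, so at most 11 can be filled.
An assignment achieving 11: Feb 6→Costa, Feb 7→Santos+Costa, Feb 8→Okafor, Feb 9→Dubois, Feb 10→Haddad, Feb 11→Dubois, Feb 12→Ekwueme, Feb 13→Dubois, Feb 14→Haddad+Costa.
Loads: Dubois 3/3, Santos 1/1, Okafor 1/1, Haddad 2/2, Costa 3/3, Ekwueme 1/3.

11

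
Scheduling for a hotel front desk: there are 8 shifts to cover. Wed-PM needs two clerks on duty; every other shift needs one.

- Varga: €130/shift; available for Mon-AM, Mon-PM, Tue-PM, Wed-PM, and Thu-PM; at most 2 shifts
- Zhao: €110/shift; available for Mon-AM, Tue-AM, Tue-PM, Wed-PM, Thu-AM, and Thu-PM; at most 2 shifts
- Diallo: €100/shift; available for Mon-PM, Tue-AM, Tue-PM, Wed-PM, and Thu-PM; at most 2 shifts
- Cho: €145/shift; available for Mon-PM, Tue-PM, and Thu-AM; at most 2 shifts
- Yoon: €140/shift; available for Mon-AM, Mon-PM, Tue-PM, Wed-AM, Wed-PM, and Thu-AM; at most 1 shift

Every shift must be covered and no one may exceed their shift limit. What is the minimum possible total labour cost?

€1110

Wed-AM can only be covered by Yoon, so that assignment is forced.
Picking the cheapest available clerk for each shift independently would cost €970, but that ignores the shift limits.
An optimal schedule: Mon-AM→Varga, Mon-PM→Cho, Tue-AM→Zhao, Tue-PM→Cho, Wed-AM→Yoon, Wed-PM→Varga+Diallo, Thu-AM→Zhao, Thu-PM→Diallo.
Total: 130 + 145 + 110 + 145 + 140 + 130 + 100 + 110 + 100 = €1110.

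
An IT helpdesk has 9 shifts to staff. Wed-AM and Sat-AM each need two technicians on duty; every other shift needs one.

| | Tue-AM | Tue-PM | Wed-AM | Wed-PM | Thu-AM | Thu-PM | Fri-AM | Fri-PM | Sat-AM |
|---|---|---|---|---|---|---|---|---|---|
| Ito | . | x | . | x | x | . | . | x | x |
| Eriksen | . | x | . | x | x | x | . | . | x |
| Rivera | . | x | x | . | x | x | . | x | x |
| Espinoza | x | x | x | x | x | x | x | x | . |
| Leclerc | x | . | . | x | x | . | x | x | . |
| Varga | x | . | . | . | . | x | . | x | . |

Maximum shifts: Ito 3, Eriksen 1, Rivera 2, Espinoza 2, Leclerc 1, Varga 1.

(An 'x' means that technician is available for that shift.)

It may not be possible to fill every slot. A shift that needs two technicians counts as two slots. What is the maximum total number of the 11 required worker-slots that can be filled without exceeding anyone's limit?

Total capacity across all technicians is 3+1+2+2+1+1 = 10, and 11 slots are needed, so at most 10 can be filled.
An assignment achieving 10: Tue-AM→Leclerc, Tue-PM→Ito, Wed-AM→Rivera+Espinoza, Wed-PM→Ito, Thu-PM→Rivera, Fri-AM→Espinoza, Fri-PM→Varga, Sat-AM→Ito+Eriksen.
Loads: Ito 3/3, Eriksen 1/1, Rivera 2/2, Espinoza 2/2, Leclerc 1/1, Varga 1/1.

10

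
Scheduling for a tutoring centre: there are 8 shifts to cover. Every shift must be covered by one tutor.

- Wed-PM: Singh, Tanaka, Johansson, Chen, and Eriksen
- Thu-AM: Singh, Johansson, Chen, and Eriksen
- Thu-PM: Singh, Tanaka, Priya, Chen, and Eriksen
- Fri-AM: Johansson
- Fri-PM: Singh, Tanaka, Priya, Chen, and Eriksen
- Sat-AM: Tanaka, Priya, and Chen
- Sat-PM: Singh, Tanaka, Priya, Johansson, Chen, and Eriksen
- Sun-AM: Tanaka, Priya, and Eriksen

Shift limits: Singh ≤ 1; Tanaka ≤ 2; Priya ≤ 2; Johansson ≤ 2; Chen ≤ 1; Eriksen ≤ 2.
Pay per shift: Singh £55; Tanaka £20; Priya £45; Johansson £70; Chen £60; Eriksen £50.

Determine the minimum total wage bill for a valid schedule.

Fri-AM can only be covered by Johansson, so that assignment is forced.
Picking the cheapest available tutor for each shift independently would cost £240, but that ignores the shift limits.
An optimal schedule: Wed-PM→Eriksen, Thu-AM→Eriksen, Thu-PM→Priya, Fri-AM→Johansson, Fri-PM→Priya, Sat-AM→Tanaka, Sat-PM→Singh, Sun-AM→Tanaka.
Total: 50 + 50 + 45 + 70 + 45 + 20 + 55 + 20 = £355.

£355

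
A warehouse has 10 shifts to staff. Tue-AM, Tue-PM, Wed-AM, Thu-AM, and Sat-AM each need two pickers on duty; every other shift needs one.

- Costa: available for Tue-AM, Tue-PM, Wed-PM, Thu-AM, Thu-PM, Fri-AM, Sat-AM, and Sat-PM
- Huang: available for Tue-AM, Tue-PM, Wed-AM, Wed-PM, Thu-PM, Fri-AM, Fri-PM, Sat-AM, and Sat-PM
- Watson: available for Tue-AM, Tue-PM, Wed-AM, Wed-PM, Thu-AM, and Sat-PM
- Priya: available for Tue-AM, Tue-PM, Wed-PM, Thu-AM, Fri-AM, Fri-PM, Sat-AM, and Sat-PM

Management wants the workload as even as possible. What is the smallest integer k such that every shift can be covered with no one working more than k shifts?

With 4 pickers and 15 worker-slots to fill, someone must work at least ⌈15/4⌉ = 4 shifts, so k ≥ 4.
k = 4 works: Tue-AM→Watson+Priya, Tue-PM→Watson+Priya, Wed-AM→Huang+Watson, Wed-PM→Huang, Thu-AM→Costa+Watson, Thu-PM→Costa, Fri-AM→Costa, Fri-PM→Huang, Sat-AM→Costa+Huang, Sat-PM→Priya.
Loads: Costa 4, Huang 4, Watson 4, Priya 3 — all ≤ 4.

4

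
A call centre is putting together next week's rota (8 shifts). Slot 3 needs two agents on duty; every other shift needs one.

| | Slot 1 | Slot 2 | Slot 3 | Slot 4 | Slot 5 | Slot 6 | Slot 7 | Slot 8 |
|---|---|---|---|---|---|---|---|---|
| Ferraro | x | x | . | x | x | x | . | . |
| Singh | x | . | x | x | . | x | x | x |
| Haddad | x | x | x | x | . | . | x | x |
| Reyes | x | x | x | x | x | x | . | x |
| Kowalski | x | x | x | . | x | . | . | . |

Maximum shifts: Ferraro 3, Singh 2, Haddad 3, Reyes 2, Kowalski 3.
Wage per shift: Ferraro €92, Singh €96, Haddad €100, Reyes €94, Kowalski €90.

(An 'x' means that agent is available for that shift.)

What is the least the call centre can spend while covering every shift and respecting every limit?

€830

Picking the cheapest available agent for each shift independently would cost €828, but that ignores the shift limits.
An optimal schedule: Slot 1→Ferraro, Slot 2→Kowalski, Slot 3→Kowalski+Reyes, Slot 4→Ferraro, Slot 5→Kowalski, Slot 6→Ferraro, Slot 7→Singh, Slot 8→Reyes.
Total: 92 + 90 + 90 + 94 + 92 + 90 + 92 + 96 + 94 = €830.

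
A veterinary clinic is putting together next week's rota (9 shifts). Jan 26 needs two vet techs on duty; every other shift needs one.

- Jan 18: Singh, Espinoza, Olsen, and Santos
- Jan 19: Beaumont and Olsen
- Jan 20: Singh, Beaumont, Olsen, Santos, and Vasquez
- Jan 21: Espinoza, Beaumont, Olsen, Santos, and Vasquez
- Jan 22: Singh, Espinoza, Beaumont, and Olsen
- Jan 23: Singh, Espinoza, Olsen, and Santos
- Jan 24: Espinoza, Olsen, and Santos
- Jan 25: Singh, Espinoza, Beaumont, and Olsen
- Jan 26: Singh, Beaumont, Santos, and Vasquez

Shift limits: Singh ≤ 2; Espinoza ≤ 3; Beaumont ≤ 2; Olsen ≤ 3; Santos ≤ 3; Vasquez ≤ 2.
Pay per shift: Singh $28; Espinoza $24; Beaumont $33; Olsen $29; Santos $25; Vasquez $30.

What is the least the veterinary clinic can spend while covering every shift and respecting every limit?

$261

Picking the cheapest available vet tech for each shift independently would cost $251, but that ignores the shift limits.
An optimal schedule: Jan 18→Espinoza, Jan 19→Olsen, Jan 20→Santos, Jan 21→Olsen, Jan 22→Espinoza, Jan 23→Santos, Jan 24→Espinoza, Jan 25→Singh, Jan 26→Santos+Singh.
Total: 24 + 29 + 25 + 29 + 24 + 25 + 24 + 28 + 25 + 28 = $261.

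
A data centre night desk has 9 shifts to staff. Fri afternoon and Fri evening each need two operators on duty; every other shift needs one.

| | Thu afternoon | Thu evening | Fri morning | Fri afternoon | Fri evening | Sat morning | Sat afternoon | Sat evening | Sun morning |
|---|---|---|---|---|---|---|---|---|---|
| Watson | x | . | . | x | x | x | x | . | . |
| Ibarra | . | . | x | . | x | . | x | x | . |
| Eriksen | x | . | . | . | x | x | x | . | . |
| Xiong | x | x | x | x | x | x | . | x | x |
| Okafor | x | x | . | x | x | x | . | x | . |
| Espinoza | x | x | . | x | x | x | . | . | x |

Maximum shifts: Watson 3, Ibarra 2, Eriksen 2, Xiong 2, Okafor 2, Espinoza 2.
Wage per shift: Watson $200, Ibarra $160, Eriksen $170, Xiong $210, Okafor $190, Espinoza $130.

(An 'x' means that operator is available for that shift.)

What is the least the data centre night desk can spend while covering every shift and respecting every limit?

$1900

Picking the cheapest available operator for each shift independently would cost $1610, but that ignores the shift limits.
An optimal schedule: Thu afternoon→Eriksen, Thu evening→Espinoza, Fri morning→Ibarra, Fri afternoon→Okafor+Watson, Fri evening→Eriksen+Watson, Sat morning→Watson, Sat afternoon→Ibarra, Sat evening→Okafor, Sun morning→Espinoza.
Total: 170 + 130 + 160 + 190 + 200 + 170 + 200 + 200 + 160 + 190 + 130 = $1900.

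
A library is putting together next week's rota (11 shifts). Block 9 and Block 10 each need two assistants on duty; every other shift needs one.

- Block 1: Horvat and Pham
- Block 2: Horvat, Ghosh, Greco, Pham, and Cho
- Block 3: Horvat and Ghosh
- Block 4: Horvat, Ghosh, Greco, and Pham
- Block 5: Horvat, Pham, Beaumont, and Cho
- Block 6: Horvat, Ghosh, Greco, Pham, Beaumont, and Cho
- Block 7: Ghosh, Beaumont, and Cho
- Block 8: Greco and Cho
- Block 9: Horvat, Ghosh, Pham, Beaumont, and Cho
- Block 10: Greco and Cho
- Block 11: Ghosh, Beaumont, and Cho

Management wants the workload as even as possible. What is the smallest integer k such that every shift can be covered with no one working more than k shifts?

With 6 assistants and 13 worker-slots to fill, someone must work at least ⌈13/6⌉ = 3 shifts, so k ≥ 3.
k = 3 works: Block 1→Horvat, Block 2→Ghosh, Block 3→Horvat, Block 4→Horvat, Block 5→Pham, Block 6→Greco, Block 7→Ghosh, Block 8→Greco, Block 9→Pham+Beaumont, Block 10→Greco+Cho, Block 11→Ghosh.
Loads: Horvat 3, Ghosh 3, Greco 3, Pham 2, Beaumont 1, Cho 1 — all ≤ 3.

3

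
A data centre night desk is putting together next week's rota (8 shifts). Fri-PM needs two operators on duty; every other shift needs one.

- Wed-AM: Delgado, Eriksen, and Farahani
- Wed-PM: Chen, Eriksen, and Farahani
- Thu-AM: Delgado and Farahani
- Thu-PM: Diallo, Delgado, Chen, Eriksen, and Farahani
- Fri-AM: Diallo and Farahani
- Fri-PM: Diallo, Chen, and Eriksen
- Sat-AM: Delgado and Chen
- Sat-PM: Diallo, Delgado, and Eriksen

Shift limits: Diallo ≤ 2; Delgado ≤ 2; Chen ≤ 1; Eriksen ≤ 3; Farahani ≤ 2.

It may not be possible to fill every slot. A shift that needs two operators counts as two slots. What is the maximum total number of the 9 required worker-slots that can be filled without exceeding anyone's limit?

9

Total capacity across all operators is 2+2+1+3+2 = 10, and 9 slots are needed, so at most 9 can be filled.
An assignment achieving 9: Wed-AM→Eriksen, Wed-PM→Chen, Thu-AM→Delgado, Thu-PM→Farahani, Fri-AM→Diallo, Fri-PM→Diallo+Eriksen, Sat-AM→Delgado, Sat-PM→Eriksen.
Loads: Diallo 2/2, Delgado 2/2, Chen 1/1, Eriksen 3/3, Farahani 1/2.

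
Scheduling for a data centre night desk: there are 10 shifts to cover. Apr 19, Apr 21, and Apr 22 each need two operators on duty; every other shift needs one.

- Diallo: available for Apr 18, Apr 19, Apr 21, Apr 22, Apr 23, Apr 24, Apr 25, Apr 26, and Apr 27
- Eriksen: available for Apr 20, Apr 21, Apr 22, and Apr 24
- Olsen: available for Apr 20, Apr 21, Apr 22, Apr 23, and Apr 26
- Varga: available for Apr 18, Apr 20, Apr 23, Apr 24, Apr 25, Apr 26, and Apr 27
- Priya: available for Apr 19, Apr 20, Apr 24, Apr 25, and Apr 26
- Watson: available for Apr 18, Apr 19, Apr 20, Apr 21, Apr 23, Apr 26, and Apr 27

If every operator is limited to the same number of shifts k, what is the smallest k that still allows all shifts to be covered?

3

With 6 operators and 13 worker-slots to fill, someone must work at least ⌈13/6⌉ = 3 shifts, so k ≥ 3.
k = 3 works: Apr 18→Diallo, Apr 19→Diallo+Priya, Apr 20→Eriksen, Apr 21→Olsen+Watson, Apr 22→Diallo+Eriksen, Apr 23→Olsen, Apr 24→Eriksen, Apr 25→Varga, Apr 26→Olsen, Apr 27→Varga.
Loads: Diallo 3, Eriksen 3, Olsen 3, Varga 2, Priya 1, Watson 1 — all ≤ 3.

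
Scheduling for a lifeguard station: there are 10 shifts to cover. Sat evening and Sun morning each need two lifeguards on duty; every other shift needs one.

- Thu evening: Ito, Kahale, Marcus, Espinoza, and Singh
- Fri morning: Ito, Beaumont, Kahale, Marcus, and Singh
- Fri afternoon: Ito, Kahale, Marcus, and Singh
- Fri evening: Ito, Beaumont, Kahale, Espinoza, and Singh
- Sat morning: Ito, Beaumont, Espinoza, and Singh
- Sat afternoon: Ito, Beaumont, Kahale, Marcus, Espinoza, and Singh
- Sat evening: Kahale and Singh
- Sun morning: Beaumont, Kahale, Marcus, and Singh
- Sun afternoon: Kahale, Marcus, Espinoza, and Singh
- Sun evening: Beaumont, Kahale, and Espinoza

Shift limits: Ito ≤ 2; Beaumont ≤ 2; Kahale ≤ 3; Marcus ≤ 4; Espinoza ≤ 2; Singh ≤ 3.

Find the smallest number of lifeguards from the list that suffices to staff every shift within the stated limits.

4

12 slots to fill and no one can take more than 4, so at least ⌈12/4⌉ = 3 lifeguards are needed.
Any 3 lifeguards together have capacity at most 4+3+3 = 10 < 12 slots, so 3 can never suffice.
Ito, Kahale, Marcus, and Singh alone can cover everything: Thu evening→Marcus, Fri morning→Marcus, Fri afternoon→Singh, Fri evening→Ito, Sat morning→Ito, Sat afternoon→Singh, Sat evening→Kahale+Singh, Sun morning→Kahale+Marcus, Sun afternoon→Marcus, Sun evening→Kahale.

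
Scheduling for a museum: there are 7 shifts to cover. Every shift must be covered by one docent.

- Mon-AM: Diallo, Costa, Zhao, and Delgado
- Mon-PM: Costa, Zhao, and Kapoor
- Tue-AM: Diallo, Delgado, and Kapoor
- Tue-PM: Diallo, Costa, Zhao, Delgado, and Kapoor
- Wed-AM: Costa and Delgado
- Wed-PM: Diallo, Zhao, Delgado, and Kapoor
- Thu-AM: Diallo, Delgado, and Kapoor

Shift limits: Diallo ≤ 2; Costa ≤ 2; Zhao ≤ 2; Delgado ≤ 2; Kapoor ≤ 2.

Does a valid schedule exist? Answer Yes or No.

One valid schedule: Mon-AM→Zhao, Mon-PM→Costa, Tue-AM→Diallo, Tue-PM→Delgado, Wed-AM→Costa, Wed-PM→Zhao, Thu-AM→Diallo.
Loads: Diallo 2/2, Costa 2/2, Zhao 2/2, Delgado 1/2, Kapoor 0/2 — all within limits.

Yes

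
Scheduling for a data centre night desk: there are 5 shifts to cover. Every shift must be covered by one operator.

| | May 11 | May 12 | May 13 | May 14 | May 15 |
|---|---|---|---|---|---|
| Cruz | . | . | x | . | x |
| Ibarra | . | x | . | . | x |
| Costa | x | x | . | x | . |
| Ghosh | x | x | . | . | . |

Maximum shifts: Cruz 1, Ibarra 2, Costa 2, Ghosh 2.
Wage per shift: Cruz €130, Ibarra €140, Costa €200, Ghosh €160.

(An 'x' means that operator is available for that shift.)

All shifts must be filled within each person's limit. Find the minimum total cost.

May 13 can only be covered by Cruz, so that assignment is forced.
May 14 can only be covered by Costa, so that assignment is forced.
Picking the cheapest available operator for each shift independently would cost €760, but that ignores the shift limits.
An optimal schedule: May 11→Ghosh, May 12→Ibarra, May 13→Cruz, May 14→Costa, May 15→Ibarra.
Total: 160 + 140 + 130 + 200 + 140 = €770.

€770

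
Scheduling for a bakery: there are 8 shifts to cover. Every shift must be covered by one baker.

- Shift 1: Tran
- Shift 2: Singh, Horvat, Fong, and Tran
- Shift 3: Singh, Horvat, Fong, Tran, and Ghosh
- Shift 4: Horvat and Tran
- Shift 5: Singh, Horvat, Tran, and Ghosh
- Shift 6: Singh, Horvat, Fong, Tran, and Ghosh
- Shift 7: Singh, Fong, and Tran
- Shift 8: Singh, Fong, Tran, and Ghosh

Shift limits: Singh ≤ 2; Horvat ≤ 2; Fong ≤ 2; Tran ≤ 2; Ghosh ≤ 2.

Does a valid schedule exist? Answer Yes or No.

Shift 1 can only be covered by Tran, so that assignment is forced.
One valid schedule: Shift 1→Tran, Shift 2→Singh, Shift 3→Fong, Shift 4→Horvat, Shift 5→Horvat, Shift 6→Tran, Shift 7→Singh, Shift 8→Fong.
Loads: Singh 2/2, Horvat 2/2, Fong 2/2, Tran 2/2, Ghosh 0/2 — all within limits.

Yes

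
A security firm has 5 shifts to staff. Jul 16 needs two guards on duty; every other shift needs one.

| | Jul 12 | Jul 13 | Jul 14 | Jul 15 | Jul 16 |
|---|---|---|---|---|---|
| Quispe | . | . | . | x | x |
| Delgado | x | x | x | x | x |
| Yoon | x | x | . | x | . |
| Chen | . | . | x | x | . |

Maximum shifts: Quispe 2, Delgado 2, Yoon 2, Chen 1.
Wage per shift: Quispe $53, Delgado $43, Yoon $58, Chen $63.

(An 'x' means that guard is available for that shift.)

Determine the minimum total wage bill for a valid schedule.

$308

Jul 16 can only be covered by Quispe and Delgado, so that assignment is forced.
Picking the cheapest available guard for each shift independently would cost $268, but that ignores the shift limits.
An optimal schedule: Jul 12→Yoon, Jul 13→Yoon, Jul 14→Delgado, Jul 15→Quispe, Jul 16→Delgado+Quispe.
Total: 58 + 58 + 43 + 53 + 43 + 53 = $308.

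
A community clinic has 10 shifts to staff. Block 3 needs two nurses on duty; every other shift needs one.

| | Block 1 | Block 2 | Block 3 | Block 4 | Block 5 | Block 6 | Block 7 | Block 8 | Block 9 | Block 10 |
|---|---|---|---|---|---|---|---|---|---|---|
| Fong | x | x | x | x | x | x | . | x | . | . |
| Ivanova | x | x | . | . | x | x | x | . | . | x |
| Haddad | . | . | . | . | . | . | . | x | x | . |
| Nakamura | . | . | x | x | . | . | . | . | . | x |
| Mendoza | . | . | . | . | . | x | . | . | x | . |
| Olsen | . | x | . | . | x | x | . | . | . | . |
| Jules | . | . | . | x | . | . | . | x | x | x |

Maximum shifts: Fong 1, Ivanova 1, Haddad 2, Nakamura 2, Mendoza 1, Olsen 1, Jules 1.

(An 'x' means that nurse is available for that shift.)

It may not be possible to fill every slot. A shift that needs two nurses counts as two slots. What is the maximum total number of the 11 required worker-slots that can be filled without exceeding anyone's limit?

Total capacity across all nurses is 1+1+2+2+1+1+1 = 9, and 11 slots are needed, so at most 9 can be filled.
An assignment achieving 9: Block 1→Fong, Block 2→Olsen, Block 3→Nakamura, Block 4→Nakamura, Block 6→Mendoza, Block 7→Ivanova, Block 8→Haddad, Block 9→Haddad, Block 10→Jules.
Loads: Fong 1/1, Ivanova 1/1, Haddad 2/2, Nakamura 2/2, Mendoza 1/1, Olsen 1/1, Jules 1/1.

9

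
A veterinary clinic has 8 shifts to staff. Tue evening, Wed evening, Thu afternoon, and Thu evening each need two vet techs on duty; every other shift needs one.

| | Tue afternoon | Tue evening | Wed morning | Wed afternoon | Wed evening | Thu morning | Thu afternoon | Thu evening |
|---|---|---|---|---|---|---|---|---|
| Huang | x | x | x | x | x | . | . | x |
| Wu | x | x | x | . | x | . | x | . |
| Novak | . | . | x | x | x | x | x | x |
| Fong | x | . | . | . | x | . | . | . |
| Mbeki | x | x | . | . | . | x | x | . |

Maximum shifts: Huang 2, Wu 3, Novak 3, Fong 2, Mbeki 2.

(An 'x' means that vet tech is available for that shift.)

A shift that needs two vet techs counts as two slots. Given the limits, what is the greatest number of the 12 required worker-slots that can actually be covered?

Total capacity across all vet techs is 2+3+3+2+2 = 12, and 12 slots are needed, so at most 12 can be filled.
An assignment achieving 12: Tue afternoon→Fong, Tue evening→Wu+Mbeki, Wed morning→Wu, Wed afternoon→Huang, Wed evening→Novak+Fong, Thu morning→Novak, Thu afternoon→Wu+Mbeki, Thu evening→Huang+Novak.
Loads: Huang 2/2, Wu 3/3, Novak 3/3, Fong 2/2, Mbeki 2/2.

12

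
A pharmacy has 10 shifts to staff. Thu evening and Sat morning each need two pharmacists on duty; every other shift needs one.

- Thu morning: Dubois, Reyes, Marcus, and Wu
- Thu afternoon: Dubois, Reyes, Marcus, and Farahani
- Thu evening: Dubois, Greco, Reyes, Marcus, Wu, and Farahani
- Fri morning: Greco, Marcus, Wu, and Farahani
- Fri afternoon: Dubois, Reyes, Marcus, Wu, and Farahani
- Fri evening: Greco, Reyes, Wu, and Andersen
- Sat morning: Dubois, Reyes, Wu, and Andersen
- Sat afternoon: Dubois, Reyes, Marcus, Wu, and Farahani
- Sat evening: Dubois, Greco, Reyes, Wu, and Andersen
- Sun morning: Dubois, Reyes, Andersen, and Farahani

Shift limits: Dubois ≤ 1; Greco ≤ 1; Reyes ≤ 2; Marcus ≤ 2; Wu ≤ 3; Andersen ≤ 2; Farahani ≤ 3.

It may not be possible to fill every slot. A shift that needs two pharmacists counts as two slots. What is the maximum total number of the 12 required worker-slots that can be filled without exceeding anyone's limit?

Total capacity across all pharmacists is 1+1+2+2+3+2+3 = 14, and 12 slots are needed, so at most 12 can be filled.
An assignment achieving 12: Thu morning→Dubois, Thu afternoon→Reyes, Thu evening→Wu+Farahani, Fri morning→Greco, Fri afternoon→Marcus, Fri evening→Reyes, Sat morning→Wu+Andersen, Sat afternoon→Marcus, Sat evening→Wu, Sun morning→Andersen.
Loads: Dubois 1/1, Greco 1/1, Reyes 2/2, Marcus 2/2, Wu 3/3, Andersen 2/2, Farahani 1/3.

12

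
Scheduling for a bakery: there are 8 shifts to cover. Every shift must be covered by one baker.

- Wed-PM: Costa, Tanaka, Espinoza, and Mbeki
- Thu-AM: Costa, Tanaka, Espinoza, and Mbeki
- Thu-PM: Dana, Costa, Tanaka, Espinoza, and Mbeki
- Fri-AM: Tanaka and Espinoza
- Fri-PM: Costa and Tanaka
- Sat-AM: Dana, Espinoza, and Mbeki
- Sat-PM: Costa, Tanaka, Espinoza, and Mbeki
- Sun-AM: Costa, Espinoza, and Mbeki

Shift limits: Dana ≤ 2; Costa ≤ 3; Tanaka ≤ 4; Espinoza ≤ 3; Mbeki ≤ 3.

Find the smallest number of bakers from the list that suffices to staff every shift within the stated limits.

8 slots to fill and no one can take more than 4, so at least ⌈8/4⌉ = 2 bakers are needed.
Any 2 bakers together have capacity at most 4+3 = 7 < 8 slots, so 2 can never suffice.
Dana, Costa, and Tanaka alone can cover everything: Wed-PM→Costa, Thu-AM→Costa, Thu-PM→Dana, Fri-AM→Tanaka, Fri-PM→Tanaka, Sat-AM→Dana, Sat-PM→Tanaka, Sun-AM→Costa.

3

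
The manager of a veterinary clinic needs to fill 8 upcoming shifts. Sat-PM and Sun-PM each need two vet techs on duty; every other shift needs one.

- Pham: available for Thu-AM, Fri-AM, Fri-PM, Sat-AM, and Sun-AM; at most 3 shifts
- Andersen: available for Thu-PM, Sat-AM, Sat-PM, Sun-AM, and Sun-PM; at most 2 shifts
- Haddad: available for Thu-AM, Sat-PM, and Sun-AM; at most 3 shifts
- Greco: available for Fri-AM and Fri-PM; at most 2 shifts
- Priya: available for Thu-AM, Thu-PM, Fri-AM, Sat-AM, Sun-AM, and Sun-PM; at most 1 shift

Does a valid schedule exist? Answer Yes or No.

No

Total capacity is 11 and 10 slots are needed, so capacity alone doesn't rule it out.
Shifts {Thu-PM, Sat-PM, Sun-PM} need 5 worker-slots in total, but the vet techs available for any of those shifts (Andersen, Haddad, and Priya) can supply at most 4 among them. So no valid schedule exists.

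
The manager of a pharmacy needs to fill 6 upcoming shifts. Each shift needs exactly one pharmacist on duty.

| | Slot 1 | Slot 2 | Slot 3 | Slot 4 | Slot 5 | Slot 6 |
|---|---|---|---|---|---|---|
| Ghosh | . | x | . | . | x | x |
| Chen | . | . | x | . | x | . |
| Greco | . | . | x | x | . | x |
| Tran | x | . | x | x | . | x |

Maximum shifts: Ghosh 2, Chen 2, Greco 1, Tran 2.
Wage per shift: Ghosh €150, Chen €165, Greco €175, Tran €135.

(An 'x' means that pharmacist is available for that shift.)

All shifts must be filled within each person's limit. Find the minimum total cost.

Slot 1 can only be covered by Tran, so that assignment is forced.
Slot 2 can only be covered by Ghosh, so that assignment is forced.
Picking the cheapest available pharmacist for each shift independently would cost €840, but that ignores the shift limits.
An optimal schedule: Slot 1→Tran, Slot 2→Ghosh, Slot 3→Chen, Slot 4→Tran, Slot 5→Chen, Slot 6→Ghosh.
Total: 135 + 150 + 165 + 135 + 165 + 150 = €900.

€900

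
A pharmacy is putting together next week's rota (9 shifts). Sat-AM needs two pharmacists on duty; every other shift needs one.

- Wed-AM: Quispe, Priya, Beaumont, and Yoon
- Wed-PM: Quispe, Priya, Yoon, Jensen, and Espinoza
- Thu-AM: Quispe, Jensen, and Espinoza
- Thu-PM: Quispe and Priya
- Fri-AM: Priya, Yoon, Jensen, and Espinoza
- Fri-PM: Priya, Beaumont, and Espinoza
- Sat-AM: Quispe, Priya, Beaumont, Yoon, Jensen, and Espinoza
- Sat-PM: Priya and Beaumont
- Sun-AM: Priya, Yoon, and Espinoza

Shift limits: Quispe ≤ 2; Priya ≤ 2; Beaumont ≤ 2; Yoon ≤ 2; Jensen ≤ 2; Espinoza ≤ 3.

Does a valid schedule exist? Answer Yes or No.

Yes

One valid schedule: Wed-AM→Beaumont, Wed-PM→Jensen, Thu-AM→Quispe, Thu-PM→Quispe, Fri-AM→Yoon, Fri-PM→Priya, Sat-AM→Beaumont+Jensen, Sat-PM→Priya, Sun-AM→Yoon.
Loads: Quispe 2/2, Priya 2/2, Beaumont 2/2, Yoon 2/2, Jensen 2/2, Espinoza 0/3 — all within limits.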